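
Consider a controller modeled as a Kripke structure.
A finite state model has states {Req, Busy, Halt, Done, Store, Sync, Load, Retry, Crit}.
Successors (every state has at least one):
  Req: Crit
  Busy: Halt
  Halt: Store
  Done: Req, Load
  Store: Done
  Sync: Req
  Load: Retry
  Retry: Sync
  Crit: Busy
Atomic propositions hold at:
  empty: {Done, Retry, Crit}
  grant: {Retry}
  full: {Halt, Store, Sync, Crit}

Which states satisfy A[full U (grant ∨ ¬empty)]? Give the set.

{Req, Busy, Halt, Store, Sync, Load, Retry, Crit}

Sat(¬empty) = {Req, Busy, Halt, Store, Sync, Load}
Sat(grant ∨ ¬empty) = {Req, Busy, Halt, Store, Sync, Load, Retry}
A[full U (grant ∨ ¬empty)]: least fixpoint, start Z0 = Sat((grant ∨ ¬empty)) = {Req, Busy, Halt, Store, Sync, Load, Retry}, add states in Sat(full) with every successor in Z. Z1 = {Req, Busy, Halt, Store, Sync, Load, Retry, Crit}; fixed.
Sat(A[full U (grant ∨ ¬empty)]) = {Req, Busy, Halt, Store, Sync, Load, Retry, Crit}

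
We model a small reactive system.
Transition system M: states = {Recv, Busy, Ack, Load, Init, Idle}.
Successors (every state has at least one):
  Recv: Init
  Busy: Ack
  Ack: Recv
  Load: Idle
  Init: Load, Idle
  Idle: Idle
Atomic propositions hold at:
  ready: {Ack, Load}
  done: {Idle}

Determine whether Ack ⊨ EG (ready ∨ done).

No

Sat(ready ∨ done) = {Ack, Load, Idle}
EG (ready ∨ done): greatest fixpoint, start Z0 = {Ack, Load, Idle}, keep only states in Sat with some successor in Z. Z1 = {Load, Idle}; fixed.
Sat(EG (ready ∨ done)) = {Load, Idle}
Ack ∉ Sat(EG (ready ∨ done)) = {Load, Idle}, so the formula does not hold at Ack.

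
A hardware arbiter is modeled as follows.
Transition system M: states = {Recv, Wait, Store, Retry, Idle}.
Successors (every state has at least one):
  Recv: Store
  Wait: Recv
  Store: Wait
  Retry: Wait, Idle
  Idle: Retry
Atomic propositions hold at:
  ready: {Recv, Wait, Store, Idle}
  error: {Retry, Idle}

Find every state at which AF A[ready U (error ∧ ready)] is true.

{Idle}

Sat(error ∧ ready) = {Idle}
A[ready U (error ∧ ready)]: least fixpoint, start Z0 = Sat((error ∧ ready)) = {Idle}, add states in Sat(ready) with every successor in Z. Already a fixed point.
Sat(A[ready U (error ∧ ready)]) = {Idle}
AF A[ready U (error ∧ ready)]: least fixpoint, start Z0 = {Idle}, add states with every successor in Z. Already a fixed point.
Sat(AF A[ready U (error ∧ ready)]) = {Idle}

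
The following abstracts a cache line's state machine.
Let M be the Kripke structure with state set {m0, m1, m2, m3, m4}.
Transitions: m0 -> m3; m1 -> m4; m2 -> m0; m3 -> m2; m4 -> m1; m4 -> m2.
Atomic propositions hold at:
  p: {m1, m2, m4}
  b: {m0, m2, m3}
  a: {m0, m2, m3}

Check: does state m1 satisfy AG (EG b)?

EG b: greatest fixpoint, start Z0 = {m0, m2, m3}, keep only states in Sat with some successor in Z. Already a fixed point.
Sat(EG b) = {m0, m2, m3}
AG (EG b): greatest fixpoint, start Z0 = {m0, m2, m3}, keep only states in Sat with every successor in Z. Already a fixed point.
Sat(AG (EG b)) = {m0, m2, m3}
m1 ∉ Sat(AG (EG b)) = {m0, m2, m3}, so the formula does not hold at m1.

No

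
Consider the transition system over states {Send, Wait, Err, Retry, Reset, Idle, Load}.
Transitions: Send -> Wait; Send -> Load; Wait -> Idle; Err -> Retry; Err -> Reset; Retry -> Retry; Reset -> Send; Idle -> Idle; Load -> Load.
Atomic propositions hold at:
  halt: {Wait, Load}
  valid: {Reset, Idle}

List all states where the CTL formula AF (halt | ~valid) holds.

Sat(~valid) = {Send, Wait, Err, Retry, Load}
Sat(halt | ~valid) = {Send, Wait, Err, Retry, Load}
AF (halt | ~valid): least fixpoint, start Z0 = {Send, Wait, Err, Retry, Load}, add states with every successor in Z. Z1 = {Send, Wait, Err, Retry, Reset, Load}; fixed.
Sat(AF (halt | ~valid)) = {Send, Wait, Err, Retry, Reset, Load}

{Send, Wait, Err, Retry, Reset, Load}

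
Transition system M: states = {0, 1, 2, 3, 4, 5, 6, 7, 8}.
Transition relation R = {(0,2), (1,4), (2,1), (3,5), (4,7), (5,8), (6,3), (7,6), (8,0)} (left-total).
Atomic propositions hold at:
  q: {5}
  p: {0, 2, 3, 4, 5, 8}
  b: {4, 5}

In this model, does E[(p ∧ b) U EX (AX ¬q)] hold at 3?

Yes

Sat(p ∧ b) = {4, 5}
Sat(¬q) = {0, 1, 2, 3, 4, 6, 7, 8}
Sat(AX ¬q) = {s : every successor in {0, 1, 2, 3, 4, 6, 7, 8}} = {0, 1, 2, 4, 5, 6, 7, 8}
Sat(EX (AX ¬q)) = {s : some successor in {0, 1, 2, 4, 5, 6, 7, 8}} = {0, 1, 2, 3, 4, 5, 7, 8}
E[(p ∧ b) U EX (AX ¬q)]: least fixpoint, start Z0 = Sat(EX (AX ¬q)) = {0, 1, 2, 3, 4, 5, 7, 8}, add states in Sat(p ∧ b) with some successor in Z. Already a fixed point.
Sat(E[(p ∧ b) U EX (AX ¬q)]) = {0, 1, 2, 3, 4, 5, 7, 8}
3 ∈ Sat(E[(p ∧ b) U EX (AX ¬q)]) = {0, 1, 2, 3, 4, 5, 7, 8}, so the formula holds at 3.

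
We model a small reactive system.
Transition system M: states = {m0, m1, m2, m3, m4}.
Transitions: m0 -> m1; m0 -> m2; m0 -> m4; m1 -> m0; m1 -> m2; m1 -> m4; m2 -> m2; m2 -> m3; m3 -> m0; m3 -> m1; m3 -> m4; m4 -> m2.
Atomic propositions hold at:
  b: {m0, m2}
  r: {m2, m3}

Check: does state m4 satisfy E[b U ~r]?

Sat(~r) = {m0, m1, m4}
E[b U ~r]: least fixpoint, start Z0 = Sat(~r) = {m0, m1, m4}, add states in Sat(b) with some successor in Z. Already a fixed point.
Sat(E[b U ~r]) = {m0, m1, m4}
m4 ∈ Sat(E[b U ~r]) = {m0, m1, m4}, so the formula holds at m4.

Yes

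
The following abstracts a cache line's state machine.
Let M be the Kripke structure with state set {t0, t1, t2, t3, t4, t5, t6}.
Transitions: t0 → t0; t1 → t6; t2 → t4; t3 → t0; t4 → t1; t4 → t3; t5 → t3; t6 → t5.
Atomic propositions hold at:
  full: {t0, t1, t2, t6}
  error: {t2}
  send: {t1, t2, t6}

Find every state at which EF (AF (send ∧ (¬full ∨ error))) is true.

{t2}

Sat(¬full) = {t3, t4, t5}
Sat(¬full ∨ error) = {t2, t3, t4, t5}
Sat(send ∧ (¬full ∨ error)) = {t2}
AF (send ∧ (¬full ∨ error)): least fixpoint, start Z0 = {t2}, add states with every successor in Z. Already a fixed point.
Sat(AF (send ∧ (¬full ∨ error))) = {t2}
EF (AF (send ∧ (¬full ∨ error))): least fixpoint, start Z0 = {t2}, add states with some successor in Z. Already a fixed point.
Sat(EF (AF (send ∧ (¬full ∨ error)))) = {t2}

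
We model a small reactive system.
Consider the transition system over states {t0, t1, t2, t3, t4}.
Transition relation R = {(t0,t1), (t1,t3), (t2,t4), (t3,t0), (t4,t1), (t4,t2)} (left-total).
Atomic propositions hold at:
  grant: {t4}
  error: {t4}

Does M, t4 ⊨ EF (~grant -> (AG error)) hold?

Sat(~grant) = {t0, t1, t2, t3}
AG error: greatest fixpoint, start Z0 = {t4}, keep only states in Sat with every successor in Z. Z1 = ∅; fixed.
Sat(AG error) = ∅
Sat(~grant -> (AG error)) = {t4}
EF (~grant -> (AG error)): least fixpoint, start Z0 = {t4}, add states with some successor in Z. Z1 = {t2, t4}; fixed.
Sat(EF (~grant -> (AG error))) = {t2, t4}
t4 ∈ Sat(EF (~grant -> (AG error))) = {t2, t4}, so the formula holds at t4.

Yes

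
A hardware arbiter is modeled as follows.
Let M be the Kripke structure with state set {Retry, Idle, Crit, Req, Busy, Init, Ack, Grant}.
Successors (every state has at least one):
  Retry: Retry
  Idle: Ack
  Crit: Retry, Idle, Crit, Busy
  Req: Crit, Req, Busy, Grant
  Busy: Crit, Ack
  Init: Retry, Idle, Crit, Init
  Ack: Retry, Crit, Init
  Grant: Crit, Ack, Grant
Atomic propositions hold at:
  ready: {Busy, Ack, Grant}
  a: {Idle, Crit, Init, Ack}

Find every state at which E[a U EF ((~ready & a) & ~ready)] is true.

Sat(~ready) = {Retry, Idle, Crit, Req, Init}
Sat(~ready & a) = {Idle, Crit, Init}
Sat((~ready & a) & ~ready) = {Idle, Crit, Init}
EF ((~ready & a) & ~ready): least fixpoint, start Z0 = {Idle, Crit, Init}, add states with some successor in Z. Z1 = {Idle, Crit, Req, Busy, Init, Ack, Grant}; fixed.
Sat(EF ((~ready & a) & ~ready)) = {Idle, Crit, Req, Busy, Init, Ack, Grant}
E[a U EF ((~ready & a) & ~ready)]: least fixpoint, start Z0 = Sat(EF ((~ready & a) & ~ready)) = {Idle, Crit, Req, Busy, Init, Ack, Grant}, add states in Sat(a) with some successor in Z. Already a fixed point.
Sat(E[a U EF ((~ready & a) & ~ready)]) = {Idle, Crit, Req, Busy, Init, Ack, Grant}

{Idle, Crit, Req, Busy, Init, Ack, Grant}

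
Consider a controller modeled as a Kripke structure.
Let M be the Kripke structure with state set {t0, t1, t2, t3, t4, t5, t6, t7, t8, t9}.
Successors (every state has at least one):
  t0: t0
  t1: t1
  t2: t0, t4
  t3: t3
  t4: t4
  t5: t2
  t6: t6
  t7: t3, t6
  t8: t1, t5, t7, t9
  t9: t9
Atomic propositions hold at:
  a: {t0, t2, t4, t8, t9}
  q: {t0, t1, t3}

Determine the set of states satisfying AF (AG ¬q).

Sat(¬q) = {t2, t4, t5, t6, t7, t8, t9}
AG ¬q: greatest fixpoint, start Z0 = {t2, t4, t5, t6, t7, t8, t9}, keep only states in Sat with every successor in Z. Z1 = {t4, t5, t6, t9}; Z2 = {t4, t6, t9}; fixed.
Sat(AG ¬q) = {t4, t6, t9}
AF (AG ¬q): least fixpoint, start Z0 = {t4, t6, t9}, add states with every successor in Z. Already a fixed point.
Sat(AF (AG ¬q)) = {t4, t6, t9}

{t4, t6, t9}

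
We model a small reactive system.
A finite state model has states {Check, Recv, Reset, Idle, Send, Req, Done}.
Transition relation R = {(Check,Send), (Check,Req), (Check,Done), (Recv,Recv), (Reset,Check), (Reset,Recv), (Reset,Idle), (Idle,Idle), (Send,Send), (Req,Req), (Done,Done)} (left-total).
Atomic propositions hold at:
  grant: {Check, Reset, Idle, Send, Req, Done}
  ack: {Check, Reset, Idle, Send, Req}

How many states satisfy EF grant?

6

EF grant: least fixpoint, start Z0 = {Check, Reset, Idle, Send, Req, Done}, add states with some successor in Z. Already a fixed point.
Sat(EF grant) = {Check, Reset, Idle, Send, Req, Done}
|Sat(EF grant)| = |{Check, Reset, Idle, Send, Req, Done}| = 6.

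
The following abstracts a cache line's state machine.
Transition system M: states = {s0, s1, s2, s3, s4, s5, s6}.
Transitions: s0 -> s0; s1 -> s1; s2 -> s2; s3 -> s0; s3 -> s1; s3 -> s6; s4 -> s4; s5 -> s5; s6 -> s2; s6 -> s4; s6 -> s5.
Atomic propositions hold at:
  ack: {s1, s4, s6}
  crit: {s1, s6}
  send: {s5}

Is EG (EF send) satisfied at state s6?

EF send: least fixpoint, start Z0 = {s5}, add states with some successor in Z. Z1 = {s5, s6}; Z2 = {s3, s5, s6}; fixed.
Sat(EF send) = {s3, s5, s6}
EG (EF send): greatest fixpoint, start Z0 = {s3, s5, s6}, keep only states in Sat with some successor in Z. Already a fixed point.
Sat(EG (EF send)) = {s3, s5, s6}
s6 ∈ Sat(EG (EF send)) = {s3, s5, s6}, so the formula holds at s6.

Yes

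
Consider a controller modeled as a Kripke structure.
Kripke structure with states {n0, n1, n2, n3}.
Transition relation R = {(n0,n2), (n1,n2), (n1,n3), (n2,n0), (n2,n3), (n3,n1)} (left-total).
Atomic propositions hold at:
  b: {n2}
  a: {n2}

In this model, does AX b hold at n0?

Yes

Sat(AX b) = {s : every successor in {n2}} = {n0}
n0 ∈ Sat(AX b) = {n0}, so the formula holds at n0.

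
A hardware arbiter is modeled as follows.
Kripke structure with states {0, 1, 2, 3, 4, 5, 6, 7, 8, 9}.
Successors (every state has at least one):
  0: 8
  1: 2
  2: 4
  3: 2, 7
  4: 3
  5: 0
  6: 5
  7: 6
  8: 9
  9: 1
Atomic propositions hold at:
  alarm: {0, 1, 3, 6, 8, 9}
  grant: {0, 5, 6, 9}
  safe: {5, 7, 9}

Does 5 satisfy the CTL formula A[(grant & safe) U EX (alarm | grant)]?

Yes

Sat(grant & safe) = {5, 9}
Sat(alarm | grant) = {0, 1, 3, 5, 6, 8, 9}
Sat(EX (alarm | grant)) = {s : some successor in {0, 1, 3, 5, 6, 8, 9}} = {0, 4, 5, 6, 7, 8, 9}
A[(grant & safe) U EX (alarm | grant)]: least fixpoint, start Z0 = Sat(EX (alarm | grant)) = {0, 4, 5, 6, 7, 8, 9}, add states in Sat(grant & safe) with every successor in Z. Already a fixed point.
Sat(A[(grant & safe) U EX (alarm | grant)]) = {0, 4, 5, 6, 7, 8, 9}
5 ∈ Sat(A[(grant & safe) U EX (alarm | grant)]) = {0, 4, 5, 6, 7, 8, 9}, so the formula holds at 5.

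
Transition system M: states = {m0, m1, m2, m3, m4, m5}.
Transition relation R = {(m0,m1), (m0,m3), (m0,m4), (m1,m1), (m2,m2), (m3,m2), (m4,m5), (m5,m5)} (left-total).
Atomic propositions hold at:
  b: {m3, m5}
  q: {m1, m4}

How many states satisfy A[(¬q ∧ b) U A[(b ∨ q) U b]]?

3

Sat(¬q) = {m0, m2, m3, m5}
Sat(¬q ∧ b) = {m3, m5}
Sat(b ∨ q) = {m1, m3, m4, m5}
A[(b ∨ q) U b]: least fixpoint, start Z0 = Sat(b) = {m3, m5}, add states in Sat(b ∨ q) with every successor in Z. Z1 = {m3, m4, m5}; fixed.
Sat(A[(b ∨ q) U b]) = {m3, m4, m5}
A[(¬q ∧ b) U A[(b ∨ q) U b]]: least fixpoint, start Z0 = Sat(A[(b ∨ q) U b]) = {m3, m4, m5}, add states in Sat(¬q ∧ b) with every successor in Z. Already a fixed point.
Sat(A[(¬q ∧ b) U A[(b ∨ q) U b]]) = {m3, m4, m5}
|Sat(A[(¬q ∧ b) U A[(b ∨ q) U b]])| = |{m3, m4, m5}| = 3.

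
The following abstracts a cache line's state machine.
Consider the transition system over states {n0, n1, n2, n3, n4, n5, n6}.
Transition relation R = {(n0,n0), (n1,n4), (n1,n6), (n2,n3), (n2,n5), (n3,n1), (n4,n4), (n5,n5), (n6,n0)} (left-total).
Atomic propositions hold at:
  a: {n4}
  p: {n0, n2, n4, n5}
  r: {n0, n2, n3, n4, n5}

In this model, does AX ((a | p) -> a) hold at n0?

No

Sat(a | p) = {n0, n2, n4, n5}
Sat((a | p) -> a) = {n1, n3, n4, n6}
Sat(AX ((a | p) -> a)) = {s : every successor in {n1, n3, n4, n6}} = {n1, n3, n4}
n0 ∉ Sat(AX ((a | p) -> a)) = {n1, n3, n4}, so the formula does not hold at n0.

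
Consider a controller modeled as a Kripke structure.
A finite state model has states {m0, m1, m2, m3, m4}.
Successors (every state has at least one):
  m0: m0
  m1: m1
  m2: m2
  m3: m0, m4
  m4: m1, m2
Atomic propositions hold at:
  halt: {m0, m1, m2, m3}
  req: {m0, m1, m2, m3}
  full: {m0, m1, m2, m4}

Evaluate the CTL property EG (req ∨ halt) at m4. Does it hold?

No

Sat(req ∨ halt) = {m0, m1, m2, m3}
EG (req ∨ halt): greatest fixpoint, start Z0 = {m0, m1, m2, m3}, keep only states in Sat with some successor in Z. Already a fixed point.
Sat(EG (req ∨ halt)) = {m0, m1, m2, m3}
m4 ∉ Sat(EG (req ∨ halt)) = {m0, m1, m2, m3}, so the formula does not hold at m4.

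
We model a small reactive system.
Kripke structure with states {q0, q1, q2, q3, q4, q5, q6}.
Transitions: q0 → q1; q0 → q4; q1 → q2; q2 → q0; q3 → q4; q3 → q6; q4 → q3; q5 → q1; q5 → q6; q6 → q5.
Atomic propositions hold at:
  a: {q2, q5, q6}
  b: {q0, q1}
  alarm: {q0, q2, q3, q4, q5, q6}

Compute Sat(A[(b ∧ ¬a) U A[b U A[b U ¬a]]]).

Sat(¬a) = {q0, q1, q3, q4}
Sat(b ∧ ¬a) = {q0, q1}
A[b U ¬a]: least fixpoint, start Z0 = Sat(¬a) = {q0, q1, q3, q4}, add states in Sat(b) with every successor in Z. Already a fixed point.
Sat(A[b U ¬a]) = {q0, q1, q3, q4}
A[b U A[b U ¬a]]: least fixpoint, start Z0 = Sat(A[b U ¬a]) = {q0, q1, q3, q4}, add states in Sat(b) with every successor in Z. Already a fixed point.
Sat(A[b U A[b U ¬a]]) = {q0, q1, q3, q4}
A[(b ∧ ¬a) U A[b U A[b U ¬a]]]: least fixpoint, start Z0 = Sat(A[b U A[b U ¬a]]) = {q0, q1, q3, q4}, add states in Sat(b ∧ ¬a) with every successor in Z. Already a fixed point.
Sat(A[(b ∧ ¬a) U A[b U A[b U ¬a]]]) = {q0, q1, q3, q4}

{q0, q1, q3, q4}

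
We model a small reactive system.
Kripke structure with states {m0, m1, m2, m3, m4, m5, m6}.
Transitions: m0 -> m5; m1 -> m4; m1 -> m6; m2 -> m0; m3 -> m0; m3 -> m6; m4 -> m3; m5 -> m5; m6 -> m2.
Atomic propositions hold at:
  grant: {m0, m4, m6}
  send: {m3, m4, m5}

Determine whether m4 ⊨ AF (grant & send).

Yes

Sat(grant & send) = {m4}
AF (grant & send): least fixpoint, start Z0 = {m4}, add states with every successor in Z. Already a fixed point.
Sat(AF (grant & send)) = {m4}
m4 ∈ Sat(AF (grant & send)) = {m4}, so the formula holds at m4.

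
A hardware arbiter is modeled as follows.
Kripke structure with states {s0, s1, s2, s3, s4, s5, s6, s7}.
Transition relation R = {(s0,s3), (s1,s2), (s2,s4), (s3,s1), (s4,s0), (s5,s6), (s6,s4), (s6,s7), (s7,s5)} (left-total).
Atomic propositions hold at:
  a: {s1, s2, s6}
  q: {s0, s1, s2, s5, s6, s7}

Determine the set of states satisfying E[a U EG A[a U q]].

{s5, s6, s7}

A[a U q]: least fixpoint, start Z0 = Sat(q) = {s0, s1, s2, s5, s6, s7}, add states in Sat(a) with every successor in Z. Already a fixed point.
Sat(A[a U q]) = {s0, s1, s2, s5, s6, s7}
EG A[a U q]: greatest fixpoint, start Z0 = {s0, s1, s2, s5, s6, s7}, keep only states in Sat with some successor in Z. Z1 = {s1, s5, s6, s7}; Z2 = {s5, s6, s7}; fixed.
Sat(EG A[a U q]) = {s5, s6, s7}
E[a U EG A[a U q]]: least fixpoint, start Z0 = Sat(EG A[a U q]) = {s5, s6, s7}, add states in Sat(a) with some successor in Z. Already a fixed point.
Sat(E[a U EG A[a U q]]) = {s5, s6, s7}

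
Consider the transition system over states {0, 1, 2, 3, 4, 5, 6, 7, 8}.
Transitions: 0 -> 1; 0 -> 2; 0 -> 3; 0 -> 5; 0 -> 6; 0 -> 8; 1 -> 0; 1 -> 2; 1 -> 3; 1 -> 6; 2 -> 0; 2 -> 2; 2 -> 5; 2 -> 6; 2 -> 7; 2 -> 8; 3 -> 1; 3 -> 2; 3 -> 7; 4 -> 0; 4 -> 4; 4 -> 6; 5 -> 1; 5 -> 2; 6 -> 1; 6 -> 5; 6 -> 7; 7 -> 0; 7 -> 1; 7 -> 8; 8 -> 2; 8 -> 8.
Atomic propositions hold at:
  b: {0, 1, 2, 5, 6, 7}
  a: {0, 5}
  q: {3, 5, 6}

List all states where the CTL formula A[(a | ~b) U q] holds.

Sat(~b) = {3, 4, 8}
Sat(a | ~b) = {0, 3, 4, 5, 8}
A[(a | ~b) U q]: least fixpoint, start Z0 = Sat(q) = {3, 5, 6}, add states in Sat(a | ~b) with every successor in Z. Already a fixed point.
Sat(A[(a | ~b) U q]) = {3, 5, 6}

{3, 5, 6}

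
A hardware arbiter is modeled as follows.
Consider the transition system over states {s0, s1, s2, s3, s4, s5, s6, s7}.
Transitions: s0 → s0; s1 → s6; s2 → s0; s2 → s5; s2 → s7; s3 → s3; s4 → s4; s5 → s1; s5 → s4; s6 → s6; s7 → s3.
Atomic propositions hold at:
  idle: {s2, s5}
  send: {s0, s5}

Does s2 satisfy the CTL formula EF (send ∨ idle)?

Sat(send ∨ idle) = {s0, s2, s5}
EF (send ∨ idle): least fixpoint, start Z0 = {s0, s2, s5}, add states with some successor in Z. Already a fixed point.
Sat(EF (send ∨ idle)) = {s0, s2, s5}
s2 ∈ Sat(EF (send ∨ idle)) = {s0, s2, s5}, so the formula holds at s2.

Yes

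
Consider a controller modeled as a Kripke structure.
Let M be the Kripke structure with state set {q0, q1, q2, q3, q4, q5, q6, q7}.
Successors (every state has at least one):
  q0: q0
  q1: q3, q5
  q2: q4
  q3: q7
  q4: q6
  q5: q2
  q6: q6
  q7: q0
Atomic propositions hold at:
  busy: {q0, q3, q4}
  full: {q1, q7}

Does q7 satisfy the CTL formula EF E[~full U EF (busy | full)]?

Yes

Sat(~full) = {q0, q2, q3, q4, q5, q6}
Sat(busy | full) = {q0, q1, q3, q4, q7}
EF (busy | full): least fixpoint, start Z0 = {q0, q1, q3, q4, q7}, add states with some successor in Z. Z1 = {q0, q1, q2, q3, q4, q7}; Z2 = {q0, q1, q2, q3, q4, q5, q7}; fixed.
Sat(EF (busy | full)) = {q0, q1, q2, q3, q4, q5, q7}
E[~full U EF (busy | full)]: least fixpoint, start Z0 = Sat(EF (busy | full)) = {q0, q1, q2, q3, q4, q5, q7}, add states in Sat(~full) with some successor in Z. Already a fixed point.
Sat(E[~full U EF (busy | full)]) = {q0, q1, q2, q3, q4, q5, q7}
EF E[~full U EF (busy | full)]: least fixpoint, start Z0 = {q0, q1, q2, q3, q4, q5, q7}, add states with some successor in Z. Already a fixed point.
Sat(EF E[~full U EF (busy | full)]) = {q0, q1, q2, q3, q4, q5, q7}
q7 ∈ Sat(EF E[~full U EF (busy | full)]) = {q0, q1, q2, q3, q4, q5, q7}, so the formula holds at q7.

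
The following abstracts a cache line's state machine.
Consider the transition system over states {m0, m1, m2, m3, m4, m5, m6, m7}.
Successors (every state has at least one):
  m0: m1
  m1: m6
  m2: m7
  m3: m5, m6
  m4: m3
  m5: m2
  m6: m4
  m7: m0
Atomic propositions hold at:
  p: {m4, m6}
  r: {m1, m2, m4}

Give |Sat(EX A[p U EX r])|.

3

Sat(EX r) = {s : some successor in {m1, m2, m4}} = {m0, m5, m6}
A[p U EX r]: least fixpoint, start Z0 = Sat(EX r) = {m0, m5, m6}, add states in Sat(p) with every successor in Z. Already a fixed point.
Sat(A[p U EX r]) = {m0, m5, m6}
Sat(EX A[p U EX r]) = {s : some successor in {m0, m5, m6}} = {m1, m3, m7}
|Sat(EX A[p U EX r])| = |{m1, m3, m7}| = 3.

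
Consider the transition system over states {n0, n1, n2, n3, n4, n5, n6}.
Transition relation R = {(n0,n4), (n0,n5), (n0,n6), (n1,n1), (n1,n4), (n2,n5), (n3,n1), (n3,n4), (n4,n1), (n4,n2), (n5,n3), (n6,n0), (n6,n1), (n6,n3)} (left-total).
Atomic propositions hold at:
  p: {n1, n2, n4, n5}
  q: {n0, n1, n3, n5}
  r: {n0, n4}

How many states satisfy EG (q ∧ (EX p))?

2

Sat(EX p) = {s : some successor in {n1, n2, n4, n5}} = {n0, n1, n2, n3, n4, n6}
Sat(q ∧ (EX p)) = {n0, n1, n3}
EG (q ∧ (EX p)): greatest fixpoint, start Z0 = {n0, n1, n3}, keep only states in Sat with some successor in Z. Z1 = {n1, n3}; fixed.
Sat(EG (q ∧ (EX p))) = {n1, n3}
|Sat(EG (q ∧ (EX p)))| = |{n1, n3}| = 2.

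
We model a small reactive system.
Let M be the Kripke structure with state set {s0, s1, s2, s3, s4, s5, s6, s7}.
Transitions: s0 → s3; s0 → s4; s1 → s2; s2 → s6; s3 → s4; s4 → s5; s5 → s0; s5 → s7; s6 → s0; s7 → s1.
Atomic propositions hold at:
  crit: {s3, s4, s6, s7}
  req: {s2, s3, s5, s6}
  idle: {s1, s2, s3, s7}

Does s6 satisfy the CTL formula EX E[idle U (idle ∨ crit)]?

No

Sat(idle ∨ crit) = {s1, s2, s3, s4, s6, s7}
E[idle U (idle ∨ crit)]: least fixpoint, start Z0 = Sat((idle ∨ crit)) = {s1, s2, s3, s4, s6, s7}, add states in Sat(idle) with some successor in Z. Already a fixed point.
Sat(E[idle U (idle ∨ crit)]) = {s1, s2, s3, s4, s6, s7}
Sat(EX E[idle U (idle ∨ crit)]) = {s : some successor in {s1, s2, s3, s4, s6, s7}} = {s0, s1, s2, s3, s5, s7}
s6 ∉ Sat(EX E[idle U (idle ∨ crit)]) = {s0, s1, s2, s3, s5, s7}, so the formula does not hold at s6.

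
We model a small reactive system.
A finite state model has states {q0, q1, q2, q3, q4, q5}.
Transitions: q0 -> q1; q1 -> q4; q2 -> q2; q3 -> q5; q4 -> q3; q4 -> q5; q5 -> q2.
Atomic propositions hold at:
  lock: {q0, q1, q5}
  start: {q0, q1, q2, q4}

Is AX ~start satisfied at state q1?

No

Sat(~start) = {q3, q5}
Sat(AX ~start) = {s : every successor in {q3, q5}} = {q3, q4}
q1 ∉ Sat(AX ~start) = {q3, q4}, so the formula does not hold at q1.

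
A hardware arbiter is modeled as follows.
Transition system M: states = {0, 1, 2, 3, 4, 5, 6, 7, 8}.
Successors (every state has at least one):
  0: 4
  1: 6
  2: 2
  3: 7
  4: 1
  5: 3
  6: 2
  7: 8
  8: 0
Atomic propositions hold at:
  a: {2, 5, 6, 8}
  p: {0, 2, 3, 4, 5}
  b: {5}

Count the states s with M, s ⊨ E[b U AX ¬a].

Sat(¬a) = {0, 1, 3, 4, 7}
Sat(AX ¬a) = {s : every successor in {0, 1, 3, 4, 7}} = {0, 3, 4, 5, 8}
E[b U AX ¬a]: least fixpoint, start Z0 = Sat(AX ¬a) = {0, 3, 4, 5, 8}, add states in Sat(b) with some successor in Z. Already a fixed point.
Sat(E[b U AX ¬a]) = {0, 3, 4, 5, 8}
|Sat(E[b U AX ¬a])| = |{0, 3, 4, 5, 8}| = 5.

5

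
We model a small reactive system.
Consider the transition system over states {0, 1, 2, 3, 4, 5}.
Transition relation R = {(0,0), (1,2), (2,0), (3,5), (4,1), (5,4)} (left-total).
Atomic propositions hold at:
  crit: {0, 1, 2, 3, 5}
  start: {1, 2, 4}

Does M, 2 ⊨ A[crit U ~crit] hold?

Sat(~crit) = {4}
A[crit U ~crit]: least fixpoint, start Z0 = Sat(~crit) = {4}, add states in Sat(crit) with every successor in Z. Z1 = {4, 5}; Z2 = {3, 4, 5}; fixed.
Sat(A[crit U ~crit]) = {3, 4, 5}
2 ∉ Sat(A[crit U ~crit]) = {3, 4, 5}, so the formula does not hold at 2.

No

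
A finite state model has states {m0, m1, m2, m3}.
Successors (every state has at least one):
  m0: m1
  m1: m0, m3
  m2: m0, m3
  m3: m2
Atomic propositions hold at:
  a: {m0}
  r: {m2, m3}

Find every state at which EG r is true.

{m2, m3}

EG r: greatest fixpoint, start Z0 = {m2, m3}, keep only states in Sat with some successor in Z. Already a fixed point.
Sat(EG r) = {m2, m3}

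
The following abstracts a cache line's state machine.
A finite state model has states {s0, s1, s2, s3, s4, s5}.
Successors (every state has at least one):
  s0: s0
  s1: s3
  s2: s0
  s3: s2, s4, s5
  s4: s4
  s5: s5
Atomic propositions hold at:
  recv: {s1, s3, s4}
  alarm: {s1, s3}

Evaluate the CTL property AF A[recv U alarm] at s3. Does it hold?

A[recv U alarm]: least fixpoint, start Z0 = Sat(alarm) = {s1, s3}, add states in Sat(recv) with every successor in Z. Already a fixed point.
Sat(A[recv U alarm]) = {s1, s3}
AF A[recv U alarm]: least fixpoint, start Z0 = {s1, s3}, add states with every successor in Z. Already a fixed point.
Sat(AF A[recv U alarm]) = {s1, s3}
s3 ∈ Sat(AF A[recv U alarm]) = {s1, s3}, so the formula holds at s3.

Yes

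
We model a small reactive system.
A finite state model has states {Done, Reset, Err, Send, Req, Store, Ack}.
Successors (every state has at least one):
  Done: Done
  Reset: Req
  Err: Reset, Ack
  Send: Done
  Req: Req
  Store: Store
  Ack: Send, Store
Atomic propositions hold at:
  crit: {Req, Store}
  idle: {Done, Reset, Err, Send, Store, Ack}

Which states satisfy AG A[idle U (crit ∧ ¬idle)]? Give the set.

Sat(¬idle) = {Req}
Sat(crit ∧ ¬idle) = {Req}
A[idle U (crit ∧ ¬idle)]: least fixpoint, start Z0 = Sat((crit ∧ ¬idle)) = {Req}, add states in Sat(idle) with every successor in Z. Z1 = {Reset, Req}; fixed.
Sat(A[idle U (crit ∧ ¬idle)]) = {Reset, Req}
AG A[idle U (crit ∧ ¬idle)]: greatest fixpoint, start Z0 = {Reset, Req}, keep only states in Sat with every successor in Z. Already a fixed point.
Sat(AG A[idle U (crit ∧ ¬idle)]) = {Reset, Req}

{Reset, Req}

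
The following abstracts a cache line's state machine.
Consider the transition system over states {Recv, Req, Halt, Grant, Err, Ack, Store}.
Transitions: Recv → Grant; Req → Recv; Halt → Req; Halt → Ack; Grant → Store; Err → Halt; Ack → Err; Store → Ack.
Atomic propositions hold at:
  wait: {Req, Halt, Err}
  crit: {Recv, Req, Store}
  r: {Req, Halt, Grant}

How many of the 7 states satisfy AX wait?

2

Sat(AX wait) = {s : every successor in {Req, Halt, Err}} = {Err, Ack}
|Sat(AX wait)| = |{Err, Ack}| = 2.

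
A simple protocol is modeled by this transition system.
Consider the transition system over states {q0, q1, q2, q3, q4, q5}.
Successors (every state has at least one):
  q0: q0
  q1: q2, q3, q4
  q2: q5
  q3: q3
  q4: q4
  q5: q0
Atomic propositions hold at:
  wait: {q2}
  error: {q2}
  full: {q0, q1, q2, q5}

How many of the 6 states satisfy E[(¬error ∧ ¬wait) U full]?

4

Sat(¬error) = {q0, q1, q3, q4, q5}
Sat(¬wait) = {q0, q1, q3, q4, q5}
Sat(¬error ∧ ¬wait) = {q0, q1, q3, q4, q5}
E[(¬error ∧ ¬wait) U full]: least fixpoint, start Z0 = Sat(full) = {q0, q1, q2, q5}, add states in Sat(¬error ∧ ¬wait) with some successor in Z. Already a fixed point.
Sat(E[(¬error ∧ ¬wait) U full]) = {q0, q1, q2, q5}
|Sat(E[(¬error ∧ ¬wait) U full])| = |{q0, q1, q2, q5}| = 4.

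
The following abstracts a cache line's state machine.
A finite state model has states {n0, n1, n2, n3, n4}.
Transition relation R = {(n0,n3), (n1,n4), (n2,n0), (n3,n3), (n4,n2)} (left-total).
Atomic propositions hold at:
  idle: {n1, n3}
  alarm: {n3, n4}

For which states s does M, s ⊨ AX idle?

{n0, n3}

Sat(AX idle) = {s : every successor in {n1, n3}} = {n0, n3}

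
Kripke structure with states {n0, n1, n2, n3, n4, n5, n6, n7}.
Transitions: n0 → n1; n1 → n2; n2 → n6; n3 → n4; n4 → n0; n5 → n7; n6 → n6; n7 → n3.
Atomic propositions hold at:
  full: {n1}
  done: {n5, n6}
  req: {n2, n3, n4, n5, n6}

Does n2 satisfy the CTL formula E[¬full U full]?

Sat(¬full) = {n0, n2, n3, n4, n5, n6, n7}
E[¬full U full]: least fixpoint, start Z0 = Sat(full) = {n1}, add states in Sat(¬full) with some successor in Z. Z1 = {n0, n1}; Z2 = {n0, n1, n4}; Z3 = {n0, n1, n3, n4}; Z4 = {n0, n1, n3, n4, n7}; Z5 = {n0, n1, n3, n4, n5, n7}; fixed.
Sat(E[¬full U full]) = {n0, n1, n3, n4, n5, n7}
n2 ∉ Sat(E[¬full U full]) = {n0, n1, n3, n4, n5, n7}, so the formula does not hold at n2.

No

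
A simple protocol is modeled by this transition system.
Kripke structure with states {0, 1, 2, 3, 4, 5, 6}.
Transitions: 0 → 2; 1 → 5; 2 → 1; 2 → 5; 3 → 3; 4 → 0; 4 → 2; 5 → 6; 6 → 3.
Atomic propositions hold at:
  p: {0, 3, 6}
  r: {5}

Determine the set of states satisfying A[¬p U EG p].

{1, 2, 3, 5, 6}

Sat(¬p) = {1, 2, 4, 5}
EG p: greatest fixpoint, start Z0 = {0, 3, 6}, keep only states in Sat with some successor in Z. Z1 = {3, 6}; fixed.
Sat(EG p) = {3, 6}
A[¬p U EG p]: least fixpoint, start Z0 = Sat(EG p) = {3, 6}, add states in Sat(¬p) with every successor in Z. Z1 = {3, 5, 6}; Z2 = {1, 3, 5, 6}; Z3 = {1, 2, 3, 5, 6}; fixed.
Sat(A[¬p U EG p]) = {1, 2, 3, 5, 6}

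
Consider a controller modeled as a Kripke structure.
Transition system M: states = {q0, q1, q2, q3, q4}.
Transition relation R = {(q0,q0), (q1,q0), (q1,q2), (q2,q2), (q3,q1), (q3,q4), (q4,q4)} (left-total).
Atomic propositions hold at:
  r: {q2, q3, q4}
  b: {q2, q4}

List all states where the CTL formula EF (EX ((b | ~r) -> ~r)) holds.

Sat(~r) = {q0, q1}
Sat(b | ~r) = {q0, q1, q2, q4}
Sat((b | ~r) -> ~r) = {q0, q1, q3}
Sat(EX ((b | ~r) -> ~r)) = {s : some successor in {q0, q1, q3}} = {q0, q1, q3}
EF (EX ((b | ~r) -> ~r)): least fixpoint, start Z0 = {q0, q1, q3}, add states with some successor in Z. Already a fixed point.
Sat(EF (EX ((b | ~r) -> ~r))) = {q0, q1, q3}

{q0, q1, q3}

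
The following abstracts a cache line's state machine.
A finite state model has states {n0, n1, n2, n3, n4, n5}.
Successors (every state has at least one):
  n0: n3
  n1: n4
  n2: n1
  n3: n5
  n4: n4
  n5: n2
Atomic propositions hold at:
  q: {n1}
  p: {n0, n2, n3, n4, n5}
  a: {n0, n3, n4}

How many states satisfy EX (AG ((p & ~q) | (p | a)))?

2

Sat(~q) = {n0, n2, n3, n4, n5}
Sat(p & ~q) = {n0, n2, n3, n4, n5}
Sat(p | a) = {n0, n2, n3, n4, n5}
Sat((p & ~q) | (p | a)) = {n0, n2, n3, n4, n5}
AG ((p & ~q) | (p | a)): greatest fixpoint, start Z0 = {n0, n2, n3, n4, n5}, keep only states in Sat with every successor in Z. Z1 = {n0, n3, n4, n5}; Z2 = {n0, n3, n4}; Z3 = {n0, n4}; Z4 = {n4}; fixed.
Sat(AG ((p & ~q) | (p | a))) = {n4}
Sat(EX (AG ((p & ~q) | (p | a)))) = {s : some successor in {n4}} = {n1, n4}
|Sat(EX (AG ((p & ~q) | (p | a))))| = |{n1, n4}| = 2.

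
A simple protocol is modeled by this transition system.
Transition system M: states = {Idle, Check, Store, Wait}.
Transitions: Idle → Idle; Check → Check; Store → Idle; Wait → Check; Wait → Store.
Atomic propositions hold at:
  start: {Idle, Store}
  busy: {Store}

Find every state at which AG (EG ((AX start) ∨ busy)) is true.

{Idle, Store}

Sat(AX start) = {s : every successor in {Idle, Store}} = {Idle, Store}
Sat((AX start) ∨ busy) = {Idle, Store}
EG ((AX start) ∨ busy): greatest fixpoint, start Z0 = {Idle, Store}, keep only states in Sat with some successor in Z. Already a fixed point.
Sat(EG ((AX start) ∨ busy)) = {Idle, Store}
AG (EG ((AX start) ∨ busy)): greatest fixpoint, start Z0 = {Idle, Store}, keep only states in Sat with every successor in Z. Already a fixed point.
Sat(AG (EG ((AX start) ∨ busy))) = {Idle, Store}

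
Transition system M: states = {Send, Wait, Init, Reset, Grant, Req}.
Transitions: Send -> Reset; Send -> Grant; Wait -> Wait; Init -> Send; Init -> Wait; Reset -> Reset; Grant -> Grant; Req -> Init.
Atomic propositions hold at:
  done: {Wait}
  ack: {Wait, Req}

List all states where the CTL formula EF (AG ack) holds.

AG ack: greatest fixpoint, start Z0 = {Wait, Req}, keep only states in Sat with every successor in Z. Z1 = {Wait}; fixed.
Sat(AG ack) = {Wait}
EF (AG ack): least fixpoint, start Z0 = {Wait}, add states with some successor in Z. Z1 = {Wait, Init}; Z2 = {Wait, Init, Req}; fixed.
Sat(EF (AG ack)) = {Wait, Init, Req}

{Wait, Init, Req}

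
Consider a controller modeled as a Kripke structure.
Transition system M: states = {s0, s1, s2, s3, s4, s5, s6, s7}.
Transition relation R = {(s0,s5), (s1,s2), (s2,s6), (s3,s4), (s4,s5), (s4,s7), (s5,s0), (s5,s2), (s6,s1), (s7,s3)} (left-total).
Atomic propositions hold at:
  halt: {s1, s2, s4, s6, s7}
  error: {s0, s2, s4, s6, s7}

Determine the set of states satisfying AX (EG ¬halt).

{s0}

Sat(¬halt) = {s0, s3, s5}
EG ¬halt: greatest fixpoint, start Z0 = {s0, s3, s5}, keep only states in Sat with some successor in Z. Z1 = {s0, s5}; fixed.
Sat(EG ¬halt) = {s0, s5}
Sat(AX (EG ¬halt)) = {s : every successor in {s0, s5}} = {s0}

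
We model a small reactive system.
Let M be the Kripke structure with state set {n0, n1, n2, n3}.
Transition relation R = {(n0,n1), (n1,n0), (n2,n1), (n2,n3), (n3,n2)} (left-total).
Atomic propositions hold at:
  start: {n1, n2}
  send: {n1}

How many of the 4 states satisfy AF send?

2

AF send: least fixpoint, start Z0 = {n1}, add states with every successor in Z. Z1 = {n0, n1}; fixed.
Sat(AF send) = {n0, n1}
|Sat(AF send)| = |{n0, n1}| = 2.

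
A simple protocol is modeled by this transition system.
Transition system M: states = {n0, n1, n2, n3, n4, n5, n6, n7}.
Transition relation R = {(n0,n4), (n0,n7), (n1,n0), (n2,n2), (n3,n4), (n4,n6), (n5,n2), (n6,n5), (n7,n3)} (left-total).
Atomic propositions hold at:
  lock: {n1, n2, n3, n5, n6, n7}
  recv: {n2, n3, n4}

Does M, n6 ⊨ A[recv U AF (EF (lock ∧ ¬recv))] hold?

Yes

Sat(¬recv) = {n0, n1, n5, n6, n7}
Sat(lock ∧ ¬recv) = {n1, n5, n6, n7}
EF (lock ∧ ¬recv): least fixpoint, start Z0 = {n1, n5, n6, n7}, add states with some successor in Z. Z1 = {n0, n1, n4, n5, n6, n7}; Z2 = {n0, n1, n3, n4, n5, n6, n7}; fixed.
Sat(EF (lock ∧ ¬recv)) = {n0, n1, n3, n4, n5, n6, n7}
AF (EF (lock ∧ ¬recv)): least fixpoint, start Z0 = {n0, n1, n3, n4, n5, n6, n7}, add states with every successor in Z. Already a fixed point.
Sat(AF (EF (lock ∧ ¬recv))) = {n0, n1, n3, n4, n5, n6, n7}
A[recv U AF (EF (lock ∧ ¬recv))]: least fixpoint, start Z0 = Sat(AF (EF (lock ∧ ¬recv))) = {n0, n1, n3, n4, n5, n6, n7}, add states in Sat(recv) with every successor in Z. Already a fixed point.
Sat(A[recv U AF (EF (lock ∧ ¬recv))]) = {n0, n1, n3, n4, n5, n6, n7}
n6 ∈ Sat(A[recv U AF (EF (lock ∧ ¬recv))]) = {n0, n1, n3, n4, n5, n6, n7}, so the formula holds at n6.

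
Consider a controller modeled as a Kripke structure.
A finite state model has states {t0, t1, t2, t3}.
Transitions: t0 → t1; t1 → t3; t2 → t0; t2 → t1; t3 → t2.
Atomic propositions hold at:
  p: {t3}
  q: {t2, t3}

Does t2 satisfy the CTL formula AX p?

Sat(AX p) = {s : every successor in {t3}} = {t1}
t2 ∉ Sat(AX p) = {t1}, so the formula does not hold at t2.

No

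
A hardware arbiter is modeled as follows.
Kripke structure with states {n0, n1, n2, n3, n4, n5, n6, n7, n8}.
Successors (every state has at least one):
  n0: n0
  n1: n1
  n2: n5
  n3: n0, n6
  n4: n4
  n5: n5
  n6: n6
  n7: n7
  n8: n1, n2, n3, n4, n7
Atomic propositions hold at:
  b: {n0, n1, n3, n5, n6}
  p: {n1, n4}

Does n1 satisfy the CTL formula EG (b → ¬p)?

Sat(¬p) = {n0, n2, n3, n5, n6, n7, n8}
Sat(b → ¬p) = {n0, n2, n3, n4, n5, n6, n7, n8}
EG (b → ¬p): greatest fixpoint, start Z0 = {n0, n2, n3, n4, n5, n6, n7, n8}, keep only states in Sat with some successor in Z. Already a fixed point.
Sat(EG (b → ¬p)) = {n0, n2, n3, n4, n5, n6, n7, n8}
n1 ∉ Sat(EG (b → ¬p)) = {n0, n2, n3, n4, n5, n6, n7, n8}, so the formula does not hold at n1.

No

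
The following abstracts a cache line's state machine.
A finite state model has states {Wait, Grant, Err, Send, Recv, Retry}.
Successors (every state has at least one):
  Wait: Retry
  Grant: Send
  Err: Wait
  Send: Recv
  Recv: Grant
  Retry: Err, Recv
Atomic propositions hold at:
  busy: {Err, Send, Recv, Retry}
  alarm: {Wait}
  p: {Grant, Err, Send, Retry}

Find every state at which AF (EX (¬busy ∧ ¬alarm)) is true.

{Grant, Send, Recv}

Sat(¬busy) = {Wait, Grant}
Sat(¬alarm) = {Grant, Err, Send, Recv, Retry}
Sat(¬busy ∧ ¬alarm) = {Grant}
Sat(EX (¬busy ∧ ¬alarm)) = {s : some successor in {Grant}} = {Recv}
AF (EX (¬busy ∧ ¬alarm)): least fixpoint, start Z0 = {Recv}, add states with every successor in Z. Z1 = {Send, Recv}; Z2 = {Grant, Send, Recv}; fixed.
Sat(AF (EX (¬busy ∧ ¬alarm))) = {Grant, Send, Recv}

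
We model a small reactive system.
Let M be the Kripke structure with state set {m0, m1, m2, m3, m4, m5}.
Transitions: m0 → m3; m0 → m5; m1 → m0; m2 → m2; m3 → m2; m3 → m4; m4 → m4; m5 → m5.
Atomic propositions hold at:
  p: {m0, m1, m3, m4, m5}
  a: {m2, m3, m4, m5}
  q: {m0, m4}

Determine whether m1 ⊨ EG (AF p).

AF p: least fixpoint, start Z0 = {m0, m1, m3, m4, m5}, add states with every successor in Z. Already a fixed point.
Sat(AF p) = {m0, m1, m3, m4, m5}
EG (AF p): greatest fixpoint, start Z0 = {m0, m1, m3, m4, m5}, keep only states in Sat with some successor in Z. Already a fixed point.
Sat(EG (AF p)) = {m0, m1, m3, m4, m5}
m1 ∈ Sat(EG (AF p)) = {m0, m1, m3, m4, m5}, so the formula holds at m1.

Yes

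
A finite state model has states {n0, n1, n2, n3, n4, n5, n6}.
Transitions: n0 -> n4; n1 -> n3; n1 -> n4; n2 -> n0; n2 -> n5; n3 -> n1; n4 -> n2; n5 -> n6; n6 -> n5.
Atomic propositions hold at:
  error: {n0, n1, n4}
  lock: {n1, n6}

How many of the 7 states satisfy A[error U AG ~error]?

Sat(~error) = {n2, n3, n5, n6}
AG ~error: greatest fixpoint, start Z0 = {n2, n3, n5, n6}, keep only states in Sat with every successor in Z. Z1 = {n5, n6}; fixed.
Sat(AG ~error) = {n5, n6}
A[error U AG ~error]: least fixpoint, start Z0 = Sat(AG ~error) = {n5, n6}, add states in Sat(error) with every successor in Z. Already a fixed point.
Sat(A[error U AG ~error]) = {n5, n6}
|Sat(A[error U AG ~error])| = |{n5, n6}| = 2.

2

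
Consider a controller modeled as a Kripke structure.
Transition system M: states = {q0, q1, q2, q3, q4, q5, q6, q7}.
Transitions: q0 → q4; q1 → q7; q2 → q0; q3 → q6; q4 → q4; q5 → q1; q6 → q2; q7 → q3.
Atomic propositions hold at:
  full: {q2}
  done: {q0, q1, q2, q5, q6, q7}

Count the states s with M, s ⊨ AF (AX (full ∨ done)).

6

Sat(full ∨ done) = {q0, q1, q2, q5, q6, q7}
Sat(AX (full ∨ done)) = {s : every successor in {q0, q1, q2, q5, q6, q7}} = {q1, q2, q3, q5, q6}
AF (AX (full ∨ done)): least fixpoint, start Z0 = {q1, q2, q3, q5, q6}, add states with every successor in Z. Z1 = {q1, q2, q3, q5, q6, q7}; fixed.
Sat(AF (AX (full ∨ done))) = {q1, q2, q3, q5, q6, q7}
|Sat(AF (AX (full ∨ done)))| = |{q1, q2, q3, q5, q6, q7}| = 6.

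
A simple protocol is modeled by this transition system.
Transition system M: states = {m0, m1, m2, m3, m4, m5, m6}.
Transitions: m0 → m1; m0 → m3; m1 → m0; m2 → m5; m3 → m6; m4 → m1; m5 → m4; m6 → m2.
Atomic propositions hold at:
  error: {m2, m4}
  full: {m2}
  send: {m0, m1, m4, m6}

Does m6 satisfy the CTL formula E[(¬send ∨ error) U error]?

No

Sat(¬send) = {m2, m3, m5}
Sat(¬send ∨ error) = {m2, m3, m4, m5}
E[(¬send ∨ error) U error]: least fixpoint, start Z0 = Sat(error) = {m2, m4}, add states in Sat(¬send ∨ error) with some successor in Z. Z1 = {m2, m4, m5}; fixed.
Sat(E[(¬send ∨ error) U error]) = {m2, m4, m5}
m6 ∉ Sat(E[(¬send ∨ error) U error]) = {m2, m4, m5}, so the formula does not hold at m6.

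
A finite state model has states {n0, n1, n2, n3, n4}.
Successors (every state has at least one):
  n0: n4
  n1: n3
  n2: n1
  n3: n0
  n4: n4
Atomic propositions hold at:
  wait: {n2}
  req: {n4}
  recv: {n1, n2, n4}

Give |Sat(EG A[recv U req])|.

A[recv U req]: least fixpoint, start Z0 = Sat(req) = {n4}, add states in Sat(recv) with every successor in Z. Already a fixed point.
Sat(A[recv U req]) = {n4}
EG A[recv U req]: greatest fixpoint, start Z0 = {n4}, keep only states in Sat with some successor in Z. Already a fixed point.
Sat(EG A[recv U req]) = {n4}
|Sat(EG A[recv U req])| = |{n4}| = 1.

1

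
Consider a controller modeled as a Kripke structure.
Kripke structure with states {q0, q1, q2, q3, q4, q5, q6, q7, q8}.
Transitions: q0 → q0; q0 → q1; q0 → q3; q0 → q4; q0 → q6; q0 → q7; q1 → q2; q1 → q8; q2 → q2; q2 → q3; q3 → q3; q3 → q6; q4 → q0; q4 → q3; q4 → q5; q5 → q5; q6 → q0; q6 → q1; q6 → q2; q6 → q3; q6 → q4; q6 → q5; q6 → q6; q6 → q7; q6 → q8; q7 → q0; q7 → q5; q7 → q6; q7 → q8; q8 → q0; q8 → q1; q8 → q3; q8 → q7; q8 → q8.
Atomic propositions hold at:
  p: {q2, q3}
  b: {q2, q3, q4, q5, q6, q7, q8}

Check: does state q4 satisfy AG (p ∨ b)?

Sat(p ∨ b) = {q2, q3, q4, q5, q6, q7, q8}
AG (p ∨ b): greatest fixpoint, start Z0 = {q2, q3, q4, q5, q6, q7, q8}, keep only states in Sat with every successor in Z. Z1 = {q2, q3, q5}; Z2 = {q2, q5}; Z3 = {q5}; fixed.
Sat(AG (p ∨ b)) = {q5}
q4 ∉ Sat(AG (p ∨ b)) = {q5}, so the formula does not hold at q4.

No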